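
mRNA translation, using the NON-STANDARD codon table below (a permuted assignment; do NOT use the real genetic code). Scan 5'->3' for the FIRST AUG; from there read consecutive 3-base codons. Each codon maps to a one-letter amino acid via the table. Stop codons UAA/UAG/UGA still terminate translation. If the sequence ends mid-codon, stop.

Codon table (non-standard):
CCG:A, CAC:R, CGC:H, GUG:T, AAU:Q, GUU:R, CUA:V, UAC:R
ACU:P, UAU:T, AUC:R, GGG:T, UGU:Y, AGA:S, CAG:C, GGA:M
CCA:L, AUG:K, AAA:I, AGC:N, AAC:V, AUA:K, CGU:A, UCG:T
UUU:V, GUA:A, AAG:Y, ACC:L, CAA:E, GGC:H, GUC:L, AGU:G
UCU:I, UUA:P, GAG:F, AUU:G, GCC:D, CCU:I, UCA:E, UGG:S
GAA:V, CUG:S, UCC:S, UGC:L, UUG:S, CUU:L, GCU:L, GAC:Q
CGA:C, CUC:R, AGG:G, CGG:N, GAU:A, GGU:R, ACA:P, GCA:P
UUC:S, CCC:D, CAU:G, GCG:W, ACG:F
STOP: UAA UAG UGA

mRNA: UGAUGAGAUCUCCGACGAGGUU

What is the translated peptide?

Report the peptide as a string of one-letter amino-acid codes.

Answer: KSIAFG

Derivation:
start AUG at pos 2
pos 2: AUG -> K; peptide=K
pos 5: AGA -> S; peptide=KS
pos 8: UCU -> I; peptide=KSI
pos 11: CCG -> A; peptide=KSIA
pos 14: ACG -> F; peptide=KSIAF
pos 17: AGG -> G; peptide=KSIAFG
pos 20: only 2 nt remain (<3), stop (end of mRNA)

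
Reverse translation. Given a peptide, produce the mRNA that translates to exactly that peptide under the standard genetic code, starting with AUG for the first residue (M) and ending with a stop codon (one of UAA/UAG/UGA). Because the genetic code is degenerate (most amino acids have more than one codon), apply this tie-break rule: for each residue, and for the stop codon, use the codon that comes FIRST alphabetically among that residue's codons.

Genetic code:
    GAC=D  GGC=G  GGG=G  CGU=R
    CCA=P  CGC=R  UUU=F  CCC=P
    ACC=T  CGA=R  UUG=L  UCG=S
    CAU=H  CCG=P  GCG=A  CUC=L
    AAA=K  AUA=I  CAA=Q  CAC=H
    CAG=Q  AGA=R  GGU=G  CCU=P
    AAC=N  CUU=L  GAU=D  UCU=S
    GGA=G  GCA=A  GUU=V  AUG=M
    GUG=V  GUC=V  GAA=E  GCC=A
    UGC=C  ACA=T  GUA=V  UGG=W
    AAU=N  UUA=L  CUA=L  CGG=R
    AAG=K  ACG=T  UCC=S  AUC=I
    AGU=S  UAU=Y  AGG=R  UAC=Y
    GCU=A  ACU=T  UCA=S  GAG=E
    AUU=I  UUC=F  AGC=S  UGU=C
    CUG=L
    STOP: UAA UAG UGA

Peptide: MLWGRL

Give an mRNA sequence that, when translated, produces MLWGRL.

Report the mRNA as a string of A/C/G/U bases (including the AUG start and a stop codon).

residue 1: M -> AUG (start codon)
residue 2: L codons sorted = CUA,CUC,CUG,CUU,UUA,UUG -> pick first = CUA
residue 3: W -> UGG (only codon)
residue 4: G codons sorted = GGA,GGC,GGG,GGU -> pick first = GGA
residue 5: R codons sorted = AGA,AGG,CGA,CGC,CGG,CGU -> pick first = AGA
residue 6: L codons sorted = CUA,CUC,CUG,CUU,UUA,UUG -> pick first = CUA
terminator: stop codons sorted = UAA,UAG,UGA -> pick first = UAA

Answer: mRNA: AUGCUAUGGGGAAGACUAUAA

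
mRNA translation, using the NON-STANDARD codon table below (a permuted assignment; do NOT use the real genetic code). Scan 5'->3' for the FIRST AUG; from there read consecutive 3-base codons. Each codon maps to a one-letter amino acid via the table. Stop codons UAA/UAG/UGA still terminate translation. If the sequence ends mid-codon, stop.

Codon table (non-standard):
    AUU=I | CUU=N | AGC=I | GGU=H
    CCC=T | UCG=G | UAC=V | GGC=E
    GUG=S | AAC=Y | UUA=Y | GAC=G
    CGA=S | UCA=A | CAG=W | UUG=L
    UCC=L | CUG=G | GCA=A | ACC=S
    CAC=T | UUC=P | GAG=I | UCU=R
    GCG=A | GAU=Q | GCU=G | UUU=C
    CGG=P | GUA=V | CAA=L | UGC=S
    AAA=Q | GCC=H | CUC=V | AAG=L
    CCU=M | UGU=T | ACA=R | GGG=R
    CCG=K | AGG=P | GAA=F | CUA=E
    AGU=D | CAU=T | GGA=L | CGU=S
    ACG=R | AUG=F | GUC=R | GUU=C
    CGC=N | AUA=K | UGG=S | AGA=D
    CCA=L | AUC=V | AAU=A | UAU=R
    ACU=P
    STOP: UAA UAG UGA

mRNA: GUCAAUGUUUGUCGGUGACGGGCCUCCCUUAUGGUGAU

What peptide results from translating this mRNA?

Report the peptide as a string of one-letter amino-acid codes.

start AUG at pos 4
pos 4: AUG -> F; peptide=F
pos 7: UUU -> C; peptide=FC
pos 10: GUC -> R; peptide=FCR
pos 13: GGU -> H; peptide=FCRH
pos 16: GAC -> G; peptide=FCRHG
pos 19: GGG -> R; peptide=FCRHGR
pos 22: CCU -> M; peptide=FCRHGRM
pos 25: CCC -> T; peptide=FCRHGRMT
pos 28: UUA -> Y; peptide=FCRHGRMTY
pos 31: UGG -> S; peptide=FCRHGRMTYS
pos 34: UGA -> STOP

Answer: FCRHGRMTYS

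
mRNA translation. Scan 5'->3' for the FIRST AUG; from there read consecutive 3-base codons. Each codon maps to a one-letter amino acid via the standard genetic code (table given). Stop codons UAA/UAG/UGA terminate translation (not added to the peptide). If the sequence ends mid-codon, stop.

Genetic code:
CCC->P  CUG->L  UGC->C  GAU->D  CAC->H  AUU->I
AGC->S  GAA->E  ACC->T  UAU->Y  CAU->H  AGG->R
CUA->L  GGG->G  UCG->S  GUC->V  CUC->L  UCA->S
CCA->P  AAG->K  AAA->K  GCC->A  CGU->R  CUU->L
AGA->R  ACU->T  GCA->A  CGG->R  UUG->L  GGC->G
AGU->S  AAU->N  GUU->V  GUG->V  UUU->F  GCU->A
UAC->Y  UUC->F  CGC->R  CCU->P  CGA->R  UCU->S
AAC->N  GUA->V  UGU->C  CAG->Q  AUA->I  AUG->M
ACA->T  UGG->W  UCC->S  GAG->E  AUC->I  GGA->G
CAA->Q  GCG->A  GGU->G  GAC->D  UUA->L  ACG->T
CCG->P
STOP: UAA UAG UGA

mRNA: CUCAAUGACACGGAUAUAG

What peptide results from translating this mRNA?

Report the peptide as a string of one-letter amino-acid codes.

start AUG at pos 4
pos 4: AUG -> M; peptide=M
pos 7: ACA -> T; peptide=MT
pos 10: CGG -> R; peptide=MTR
pos 13: AUA -> I; peptide=MTRI
pos 16: UAG -> STOP

Answer: MTRI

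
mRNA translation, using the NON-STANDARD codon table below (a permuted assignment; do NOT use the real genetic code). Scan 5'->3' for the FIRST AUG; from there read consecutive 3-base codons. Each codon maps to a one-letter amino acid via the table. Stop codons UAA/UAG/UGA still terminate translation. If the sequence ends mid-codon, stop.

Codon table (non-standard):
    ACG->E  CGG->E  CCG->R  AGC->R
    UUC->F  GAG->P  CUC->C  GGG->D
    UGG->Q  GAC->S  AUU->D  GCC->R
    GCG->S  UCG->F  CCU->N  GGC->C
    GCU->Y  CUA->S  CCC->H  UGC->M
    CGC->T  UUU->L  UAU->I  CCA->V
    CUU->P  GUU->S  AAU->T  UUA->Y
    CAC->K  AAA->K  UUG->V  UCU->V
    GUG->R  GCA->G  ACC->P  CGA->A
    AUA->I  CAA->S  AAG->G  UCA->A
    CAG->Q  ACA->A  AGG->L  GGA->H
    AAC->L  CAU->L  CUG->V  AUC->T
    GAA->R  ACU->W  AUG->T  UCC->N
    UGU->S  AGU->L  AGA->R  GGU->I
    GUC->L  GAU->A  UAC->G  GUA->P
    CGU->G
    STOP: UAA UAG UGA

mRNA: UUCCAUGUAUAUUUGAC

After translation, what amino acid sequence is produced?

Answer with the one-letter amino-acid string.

start AUG at pos 4
pos 4: AUG -> T; peptide=T
pos 7: UAU -> I; peptide=TI
pos 10: AUU -> D; peptide=TID
pos 13: UGA -> STOP

Answer: TID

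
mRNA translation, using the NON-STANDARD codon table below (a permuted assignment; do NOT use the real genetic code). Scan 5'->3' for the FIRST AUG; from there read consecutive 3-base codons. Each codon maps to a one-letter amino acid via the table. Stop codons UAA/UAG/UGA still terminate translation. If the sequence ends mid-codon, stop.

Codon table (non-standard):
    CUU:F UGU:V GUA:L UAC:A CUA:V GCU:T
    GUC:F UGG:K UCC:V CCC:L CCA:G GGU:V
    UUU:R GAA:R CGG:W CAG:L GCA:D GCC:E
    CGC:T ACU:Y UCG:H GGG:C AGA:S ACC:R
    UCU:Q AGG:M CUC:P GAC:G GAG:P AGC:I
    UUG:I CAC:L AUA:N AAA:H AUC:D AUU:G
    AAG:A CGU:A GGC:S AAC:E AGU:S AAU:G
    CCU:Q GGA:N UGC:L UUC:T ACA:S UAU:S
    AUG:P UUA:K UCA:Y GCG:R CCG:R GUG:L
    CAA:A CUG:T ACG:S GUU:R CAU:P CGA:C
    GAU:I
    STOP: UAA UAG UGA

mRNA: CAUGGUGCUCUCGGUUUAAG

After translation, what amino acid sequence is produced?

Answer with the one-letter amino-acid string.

start AUG at pos 1
pos 1: AUG -> P; peptide=P
pos 4: GUG -> L; peptide=PL
pos 7: CUC -> P; peptide=PLP
pos 10: UCG -> H; peptide=PLPH
pos 13: GUU -> R; peptide=PLPHR
pos 16: UAA -> STOP

Answer: PLPHR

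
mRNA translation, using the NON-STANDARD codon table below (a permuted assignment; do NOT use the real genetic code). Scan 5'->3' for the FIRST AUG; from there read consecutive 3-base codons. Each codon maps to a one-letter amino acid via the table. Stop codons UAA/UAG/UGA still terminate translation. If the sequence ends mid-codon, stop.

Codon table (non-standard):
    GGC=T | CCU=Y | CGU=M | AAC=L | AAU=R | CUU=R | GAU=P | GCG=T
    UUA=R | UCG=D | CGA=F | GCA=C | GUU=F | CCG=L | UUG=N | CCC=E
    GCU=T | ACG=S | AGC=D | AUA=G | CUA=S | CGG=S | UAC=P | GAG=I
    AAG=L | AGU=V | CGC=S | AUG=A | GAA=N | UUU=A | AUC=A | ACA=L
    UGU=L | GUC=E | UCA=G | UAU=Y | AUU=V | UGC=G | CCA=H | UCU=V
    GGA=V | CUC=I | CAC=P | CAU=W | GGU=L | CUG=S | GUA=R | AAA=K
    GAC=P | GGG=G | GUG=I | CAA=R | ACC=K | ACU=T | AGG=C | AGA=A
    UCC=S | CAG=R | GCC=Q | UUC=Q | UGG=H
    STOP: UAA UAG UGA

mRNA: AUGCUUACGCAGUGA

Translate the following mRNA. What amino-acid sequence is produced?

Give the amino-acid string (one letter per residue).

Answer: ARSR

Derivation:
start AUG at pos 0
pos 0: AUG -> A; peptide=A
pos 3: CUU -> R; peptide=AR
pos 6: ACG -> S; peptide=ARS
pos 9: CAG -> R; peptide=ARSR
pos 12: UGA -> STOP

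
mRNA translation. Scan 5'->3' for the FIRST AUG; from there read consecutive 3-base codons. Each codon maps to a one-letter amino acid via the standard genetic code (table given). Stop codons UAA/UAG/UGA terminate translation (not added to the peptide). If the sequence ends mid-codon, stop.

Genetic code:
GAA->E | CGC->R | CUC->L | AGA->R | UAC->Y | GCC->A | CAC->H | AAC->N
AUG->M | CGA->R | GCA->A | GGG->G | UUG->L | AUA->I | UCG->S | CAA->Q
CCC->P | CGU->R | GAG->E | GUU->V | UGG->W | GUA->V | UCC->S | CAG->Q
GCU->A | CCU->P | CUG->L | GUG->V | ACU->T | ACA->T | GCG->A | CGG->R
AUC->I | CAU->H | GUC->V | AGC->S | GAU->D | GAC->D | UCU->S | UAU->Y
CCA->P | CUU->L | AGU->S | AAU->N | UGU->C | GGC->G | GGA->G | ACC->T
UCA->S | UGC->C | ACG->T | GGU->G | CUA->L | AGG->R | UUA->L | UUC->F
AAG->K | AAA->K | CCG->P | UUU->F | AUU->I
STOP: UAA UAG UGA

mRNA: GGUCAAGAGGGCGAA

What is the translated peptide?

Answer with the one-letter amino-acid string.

Answer: (empty: no AUG start codon)

Derivation:
no AUG start codon found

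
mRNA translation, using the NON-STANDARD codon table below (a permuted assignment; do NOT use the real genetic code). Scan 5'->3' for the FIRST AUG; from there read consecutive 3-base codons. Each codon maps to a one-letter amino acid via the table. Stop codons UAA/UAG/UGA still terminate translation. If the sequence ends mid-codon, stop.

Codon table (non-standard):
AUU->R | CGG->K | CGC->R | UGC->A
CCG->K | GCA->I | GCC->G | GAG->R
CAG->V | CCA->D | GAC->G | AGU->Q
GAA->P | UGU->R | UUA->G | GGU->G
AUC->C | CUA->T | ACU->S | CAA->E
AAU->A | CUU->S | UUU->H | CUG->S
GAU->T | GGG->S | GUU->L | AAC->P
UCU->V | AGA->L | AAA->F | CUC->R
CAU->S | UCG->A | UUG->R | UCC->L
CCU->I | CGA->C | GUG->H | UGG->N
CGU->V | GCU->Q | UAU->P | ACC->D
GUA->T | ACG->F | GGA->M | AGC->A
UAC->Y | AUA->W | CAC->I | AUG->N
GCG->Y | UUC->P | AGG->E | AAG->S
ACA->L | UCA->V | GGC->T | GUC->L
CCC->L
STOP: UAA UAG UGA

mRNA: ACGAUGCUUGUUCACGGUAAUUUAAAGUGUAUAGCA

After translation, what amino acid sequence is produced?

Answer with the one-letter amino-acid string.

Answer: NSLIGAGSRWI

Derivation:
start AUG at pos 3
pos 3: AUG -> N; peptide=N
pos 6: CUU -> S; peptide=NS
pos 9: GUU -> L; peptide=NSL
pos 12: CAC -> I; peptide=NSLI
pos 15: GGU -> G; peptide=NSLIG
pos 18: AAU -> A; peptide=NSLIGA
pos 21: UUA -> G; peptide=NSLIGAG
pos 24: AAG -> S; peptide=NSLIGAGS
pos 27: UGU -> R; peptide=NSLIGAGSR
pos 30: AUA -> W; peptide=NSLIGAGSRW
pos 33: GCA -> I; peptide=NSLIGAGSRWI
pos 36: only 0 nt remain (<3), stop (end of mRNA)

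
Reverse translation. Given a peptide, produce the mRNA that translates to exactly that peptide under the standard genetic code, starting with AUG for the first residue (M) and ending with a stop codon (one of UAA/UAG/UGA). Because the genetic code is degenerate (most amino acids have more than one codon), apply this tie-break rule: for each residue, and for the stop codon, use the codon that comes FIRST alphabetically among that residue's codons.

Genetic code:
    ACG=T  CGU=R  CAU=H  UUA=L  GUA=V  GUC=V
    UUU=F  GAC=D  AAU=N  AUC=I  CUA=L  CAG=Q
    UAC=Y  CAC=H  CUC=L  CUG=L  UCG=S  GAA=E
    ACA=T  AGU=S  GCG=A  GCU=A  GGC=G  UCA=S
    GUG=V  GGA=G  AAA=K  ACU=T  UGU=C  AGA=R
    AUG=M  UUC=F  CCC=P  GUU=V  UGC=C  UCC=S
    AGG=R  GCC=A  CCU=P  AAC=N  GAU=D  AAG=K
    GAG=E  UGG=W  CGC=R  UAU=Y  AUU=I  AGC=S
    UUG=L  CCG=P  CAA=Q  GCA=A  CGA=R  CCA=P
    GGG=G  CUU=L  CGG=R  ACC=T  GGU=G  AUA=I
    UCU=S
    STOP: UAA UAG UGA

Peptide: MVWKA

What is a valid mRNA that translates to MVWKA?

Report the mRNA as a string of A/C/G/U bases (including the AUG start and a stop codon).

Answer: mRNA: AUGGUAUGGAAAGCAUAA

Derivation:
residue 1: M -> AUG (start codon)
residue 2: V codons sorted = GUA,GUC,GUG,GUU -> pick first = GUA
residue 3: W -> UGG (only codon)
residue 4: K codons sorted = AAA,AAG -> pick first = AAA
residue 5: A codons sorted = GCA,GCC,GCG,GCU -> pick first = GCA
terminator: stop codons sorted = UAA,UAG,UGA -> pick first = UAA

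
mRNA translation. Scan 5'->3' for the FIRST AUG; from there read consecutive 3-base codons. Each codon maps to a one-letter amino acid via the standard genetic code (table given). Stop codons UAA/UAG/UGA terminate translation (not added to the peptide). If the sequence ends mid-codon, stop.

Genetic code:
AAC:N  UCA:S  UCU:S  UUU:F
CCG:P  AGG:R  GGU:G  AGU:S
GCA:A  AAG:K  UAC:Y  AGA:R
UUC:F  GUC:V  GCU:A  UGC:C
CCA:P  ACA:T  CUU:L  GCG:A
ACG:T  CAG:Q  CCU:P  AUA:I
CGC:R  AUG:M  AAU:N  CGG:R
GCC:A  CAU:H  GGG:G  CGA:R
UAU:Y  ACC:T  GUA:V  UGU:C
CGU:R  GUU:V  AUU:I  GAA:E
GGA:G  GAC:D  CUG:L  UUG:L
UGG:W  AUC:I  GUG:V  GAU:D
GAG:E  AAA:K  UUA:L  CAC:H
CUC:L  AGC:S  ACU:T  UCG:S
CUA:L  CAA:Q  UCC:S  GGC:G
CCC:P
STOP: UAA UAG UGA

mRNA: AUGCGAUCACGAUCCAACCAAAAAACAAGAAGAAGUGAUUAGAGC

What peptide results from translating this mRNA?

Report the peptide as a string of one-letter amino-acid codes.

start AUG at pos 0
pos 0: AUG -> M; peptide=M
pos 3: CGA -> R; peptide=MR
pos 6: UCA -> S; peptide=MRS
pos 9: CGA -> R; peptide=MRSR
pos 12: UCC -> S; peptide=MRSRS
pos 15: AAC -> N; peptide=MRSRSN
pos 18: CAA -> Q; peptide=MRSRSNQ
pos 21: AAA -> K; peptide=MRSRSNQK
pos 24: ACA -> T; peptide=MRSRSNQKT
pos 27: AGA -> R; peptide=MRSRSNQKTR
pos 30: AGA -> R; peptide=MRSRSNQKTRR
pos 33: AGU -> S; peptide=MRSRSNQKTRRS
pos 36: GAU -> D; peptide=MRSRSNQKTRRSD
pos 39: UAG -> STOP

Answer: MRSRSNQKTRRSD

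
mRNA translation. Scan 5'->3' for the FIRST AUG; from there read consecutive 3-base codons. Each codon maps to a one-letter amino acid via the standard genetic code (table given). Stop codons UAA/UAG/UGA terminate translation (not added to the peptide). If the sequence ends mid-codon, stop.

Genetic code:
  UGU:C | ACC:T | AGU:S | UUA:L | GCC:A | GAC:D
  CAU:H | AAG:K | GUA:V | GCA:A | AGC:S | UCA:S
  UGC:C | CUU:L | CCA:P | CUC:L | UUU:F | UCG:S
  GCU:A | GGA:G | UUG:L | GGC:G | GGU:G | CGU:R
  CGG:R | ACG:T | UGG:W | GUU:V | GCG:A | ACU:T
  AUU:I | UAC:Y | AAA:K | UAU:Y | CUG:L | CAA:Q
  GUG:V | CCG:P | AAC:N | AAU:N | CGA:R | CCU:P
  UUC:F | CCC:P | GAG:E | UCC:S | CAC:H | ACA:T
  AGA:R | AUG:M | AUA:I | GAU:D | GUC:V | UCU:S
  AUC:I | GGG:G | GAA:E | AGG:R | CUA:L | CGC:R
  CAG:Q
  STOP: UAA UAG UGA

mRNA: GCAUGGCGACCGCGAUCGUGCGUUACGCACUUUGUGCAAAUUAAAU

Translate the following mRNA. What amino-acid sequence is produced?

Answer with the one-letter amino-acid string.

start AUG at pos 2
pos 2: AUG -> M; peptide=M
pos 5: GCG -> A; peptide=MA
pos 8: ACC -> T; peptide=MAT
pos 11: GCG -> A; peptide=MATA
pos 14: AUC -> I; peptide=MATAI
pos 17: GUG -> V; peptide=MATAIV
pos 20: CGU -> R; peptide=MATAIVR
pos 23: UAC -> Y; peptide=MATAIVRY
pos 26: GCA -> A; peptide=MATAIVRYA
pos 29: CUU -> L; peptide=MATAIVRYAL
pos 32: UGU -> C; peptide=MATAIVRYALC
pos 35: GCA -> A; peptide=MATAIVRYALCA
pos 38: AAU -> N; peptide=MATAIVRYALCAN
pos 41: UAA -> STOP

Answer: MATAIVRYALCAN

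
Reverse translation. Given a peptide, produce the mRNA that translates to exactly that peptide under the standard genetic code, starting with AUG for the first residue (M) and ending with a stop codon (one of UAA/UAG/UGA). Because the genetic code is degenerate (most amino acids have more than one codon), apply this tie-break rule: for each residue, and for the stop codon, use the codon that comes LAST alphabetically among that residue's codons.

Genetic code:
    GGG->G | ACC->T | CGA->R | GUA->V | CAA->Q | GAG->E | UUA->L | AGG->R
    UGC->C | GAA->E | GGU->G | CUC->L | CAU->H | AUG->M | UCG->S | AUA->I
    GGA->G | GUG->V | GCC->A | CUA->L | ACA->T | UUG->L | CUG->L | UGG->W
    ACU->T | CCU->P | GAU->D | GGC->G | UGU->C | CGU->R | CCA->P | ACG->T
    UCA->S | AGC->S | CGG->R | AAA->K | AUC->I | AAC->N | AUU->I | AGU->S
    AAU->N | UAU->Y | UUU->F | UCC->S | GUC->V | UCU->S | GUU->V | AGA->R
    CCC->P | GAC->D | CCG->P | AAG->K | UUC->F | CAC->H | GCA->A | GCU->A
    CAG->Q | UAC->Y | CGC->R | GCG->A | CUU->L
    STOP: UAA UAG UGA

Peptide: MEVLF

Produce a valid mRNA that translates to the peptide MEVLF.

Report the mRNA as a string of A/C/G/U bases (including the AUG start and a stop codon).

residue 1: M -> AUG (start codon)
residue 2: E codons sorted = GAA,GAG -> pick last = GAG
residue 3: V codons sorted = GUA,GUC,GUG,GUU -> pick last = GUU
residue 4: L codons sorted = CUA,CUC,CUG,CUU,UUA,UUG -> pick last = UUG
residue 5: F codons sorted = UUC,UUU -> pick last = UUU
terminator: stop codons sorted = UAA,UAG,UGA -> pick last = UGA

Answer: mRNA: AUGGAGGUUUUGUUUUGA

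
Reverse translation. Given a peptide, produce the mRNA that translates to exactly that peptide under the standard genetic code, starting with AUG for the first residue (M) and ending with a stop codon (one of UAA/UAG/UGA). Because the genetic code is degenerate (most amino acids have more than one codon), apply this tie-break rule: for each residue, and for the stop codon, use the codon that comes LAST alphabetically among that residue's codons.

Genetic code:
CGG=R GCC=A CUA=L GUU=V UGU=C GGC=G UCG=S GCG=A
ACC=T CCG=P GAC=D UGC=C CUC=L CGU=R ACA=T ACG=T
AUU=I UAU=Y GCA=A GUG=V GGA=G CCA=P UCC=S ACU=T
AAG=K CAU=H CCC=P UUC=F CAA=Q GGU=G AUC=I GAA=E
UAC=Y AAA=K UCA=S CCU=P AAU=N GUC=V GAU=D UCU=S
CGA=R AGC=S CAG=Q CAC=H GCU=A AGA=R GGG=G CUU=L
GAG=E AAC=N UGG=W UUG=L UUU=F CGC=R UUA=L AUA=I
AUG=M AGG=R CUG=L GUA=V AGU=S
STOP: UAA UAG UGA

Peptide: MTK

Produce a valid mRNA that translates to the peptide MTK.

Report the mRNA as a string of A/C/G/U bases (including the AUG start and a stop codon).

Answer: mRNA: AUGACUAAGUGA

Derivation:
residue 1: M -> AUG (start codon)
residue 2: T codons sorted = ACA,ACC,ACG,ACU -> pick last = ACU
residue 3: K codons sorted = AAA,AAG -> pick last = AAG
terminator: stop codons sorted = UAA,UAG,UGA -> pick last = UGA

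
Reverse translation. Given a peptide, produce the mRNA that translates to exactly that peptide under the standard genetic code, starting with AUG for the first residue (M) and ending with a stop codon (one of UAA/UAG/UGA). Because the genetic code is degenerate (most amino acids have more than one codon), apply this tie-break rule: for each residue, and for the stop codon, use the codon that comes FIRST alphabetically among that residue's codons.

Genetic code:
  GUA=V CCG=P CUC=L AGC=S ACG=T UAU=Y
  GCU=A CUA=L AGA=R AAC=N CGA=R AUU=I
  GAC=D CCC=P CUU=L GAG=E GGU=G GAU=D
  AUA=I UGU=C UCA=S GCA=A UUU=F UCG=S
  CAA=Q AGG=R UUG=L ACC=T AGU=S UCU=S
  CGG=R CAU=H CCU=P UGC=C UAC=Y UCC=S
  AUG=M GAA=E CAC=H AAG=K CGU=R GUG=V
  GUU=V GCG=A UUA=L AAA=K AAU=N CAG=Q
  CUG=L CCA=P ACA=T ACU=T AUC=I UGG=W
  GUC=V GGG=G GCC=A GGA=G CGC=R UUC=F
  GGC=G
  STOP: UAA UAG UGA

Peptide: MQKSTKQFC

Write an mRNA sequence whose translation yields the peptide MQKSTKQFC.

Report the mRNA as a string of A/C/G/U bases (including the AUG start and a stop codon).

Answer: mRNA: AUGCAAAAAAGCACAAAACAAUUCUGCUAA

Derivation:
residue 1: M -> AUG (start codon)
residue 2: Q codons sorted = CAA,CAG -> pick first = CAA
residue 3: K codons sorted = AAA,AAG -> pick first = AAA
residue 4: S codons sorted = AGC,AGU,UCA,UCC,UCG,UCU -> pick first = AGC
residue 5: T codons sorted = ACA,ACC,ACG,ACU -> pick first = ACA
residue 6: K codons sorted = AAA,AAG -> pick first = AAA
residue 7: Q codons sorted = CAA,CAG -> pick first = CAA
residue 8: F codons sorted = UUC,UUU -> pick first = UUC
residue 9: C codons sorted = UGC,UGU -> pick first = UGC
terminator: stop codons sorted = UAA,UAG,UGA -> pick first = UAA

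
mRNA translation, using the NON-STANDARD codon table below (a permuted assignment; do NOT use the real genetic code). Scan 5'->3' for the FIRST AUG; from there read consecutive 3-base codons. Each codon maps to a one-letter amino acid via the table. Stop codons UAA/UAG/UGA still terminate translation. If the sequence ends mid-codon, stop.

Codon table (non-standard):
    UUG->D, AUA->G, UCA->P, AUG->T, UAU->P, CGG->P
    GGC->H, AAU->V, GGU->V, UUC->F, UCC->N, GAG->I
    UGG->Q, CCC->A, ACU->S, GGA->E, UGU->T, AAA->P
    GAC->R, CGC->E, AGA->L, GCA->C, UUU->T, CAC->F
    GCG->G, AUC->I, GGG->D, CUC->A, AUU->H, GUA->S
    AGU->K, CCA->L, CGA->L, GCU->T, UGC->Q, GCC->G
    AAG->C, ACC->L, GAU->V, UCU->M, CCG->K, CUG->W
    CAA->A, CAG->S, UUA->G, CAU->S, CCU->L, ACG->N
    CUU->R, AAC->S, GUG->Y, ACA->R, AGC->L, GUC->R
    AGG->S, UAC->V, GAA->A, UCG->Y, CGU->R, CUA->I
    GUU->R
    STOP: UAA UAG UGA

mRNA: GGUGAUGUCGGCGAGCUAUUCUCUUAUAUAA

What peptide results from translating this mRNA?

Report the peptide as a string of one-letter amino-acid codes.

Answer: TYGLPMRG

Derivation:
start AUG at pos 4
pos 4: AUG -> T; peptide=T
pos 7: UCG -> Y; peptide=TY
pos 10: GCG -> G; peptide=TYG
pos 13: AGC -> L; peptide=TYGL
pos 16: UAU -> P; peptide=TYGLP
pos 19: UCU -> M; peptide=TYGLPM
pos 22: CUU -> R; peptide=TYGLPMR
pos 25: AUA -> G; peptide=TYGLPMRG
pos 28: UAA -> STOP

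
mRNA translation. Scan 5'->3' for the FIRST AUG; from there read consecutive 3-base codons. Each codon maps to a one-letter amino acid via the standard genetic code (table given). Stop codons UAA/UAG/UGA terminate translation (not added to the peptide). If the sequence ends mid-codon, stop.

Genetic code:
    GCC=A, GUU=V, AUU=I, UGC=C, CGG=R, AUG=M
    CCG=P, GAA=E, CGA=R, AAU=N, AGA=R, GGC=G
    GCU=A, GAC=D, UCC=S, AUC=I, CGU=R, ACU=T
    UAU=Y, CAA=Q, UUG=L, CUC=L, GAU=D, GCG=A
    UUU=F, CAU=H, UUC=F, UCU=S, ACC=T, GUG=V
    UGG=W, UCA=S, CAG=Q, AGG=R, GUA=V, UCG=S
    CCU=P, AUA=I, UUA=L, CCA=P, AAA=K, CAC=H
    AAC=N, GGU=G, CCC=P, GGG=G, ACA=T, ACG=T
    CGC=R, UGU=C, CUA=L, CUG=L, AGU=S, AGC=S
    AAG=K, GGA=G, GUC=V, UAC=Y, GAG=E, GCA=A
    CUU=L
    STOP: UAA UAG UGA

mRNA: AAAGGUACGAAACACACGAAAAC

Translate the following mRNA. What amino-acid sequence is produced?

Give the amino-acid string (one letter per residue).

no AUG start codon found

Answer: (empty: no AUG start codon)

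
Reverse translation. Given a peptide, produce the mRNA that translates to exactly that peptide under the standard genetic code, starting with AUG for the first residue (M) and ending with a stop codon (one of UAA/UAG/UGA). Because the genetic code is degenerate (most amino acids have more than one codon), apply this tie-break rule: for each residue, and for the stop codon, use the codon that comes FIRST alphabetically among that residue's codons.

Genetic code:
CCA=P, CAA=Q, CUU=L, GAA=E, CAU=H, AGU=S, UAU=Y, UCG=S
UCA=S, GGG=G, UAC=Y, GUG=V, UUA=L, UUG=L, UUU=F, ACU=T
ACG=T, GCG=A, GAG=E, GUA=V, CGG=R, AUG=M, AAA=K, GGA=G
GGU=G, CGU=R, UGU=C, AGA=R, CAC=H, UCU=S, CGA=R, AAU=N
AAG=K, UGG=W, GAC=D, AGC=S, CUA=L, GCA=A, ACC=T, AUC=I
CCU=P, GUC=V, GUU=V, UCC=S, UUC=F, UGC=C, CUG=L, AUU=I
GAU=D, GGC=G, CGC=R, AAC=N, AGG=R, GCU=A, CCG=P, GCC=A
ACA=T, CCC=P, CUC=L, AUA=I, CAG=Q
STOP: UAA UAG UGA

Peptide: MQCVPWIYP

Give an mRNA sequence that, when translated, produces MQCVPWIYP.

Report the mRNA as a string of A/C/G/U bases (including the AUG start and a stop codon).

residue 1: M -> AUG (start codon)
residue 2: Q codons sorted = CAA,CAG -> pick first = CAA
residue 3: C codons sorted = UGC,UGU -> pick first = UGC
residue 4: V codons sorted = GUA,GUC,GUG,GUU -> pick first = GUA
residue 5: P codons sorted = CCA,CCC,CCG,CCU -> pick first = CCA
residue 6: W -> UGG (only codon)
residue 7: I codons sorted = AUA,AUC,AUU -> pick first = AUA
residue 8: Y codons sorted = UAC,UAU -> pick first = UAC
residue 9: P codons sorted = CCA,CCC,CCG,CCU -> pick first = CCA
terminator: stop codons sorted = UAA,UAG,UGA -> pick first = UAA

Answer: mRNA: AUGCAAUGCGUACCAUGGAUAUACCCAUAA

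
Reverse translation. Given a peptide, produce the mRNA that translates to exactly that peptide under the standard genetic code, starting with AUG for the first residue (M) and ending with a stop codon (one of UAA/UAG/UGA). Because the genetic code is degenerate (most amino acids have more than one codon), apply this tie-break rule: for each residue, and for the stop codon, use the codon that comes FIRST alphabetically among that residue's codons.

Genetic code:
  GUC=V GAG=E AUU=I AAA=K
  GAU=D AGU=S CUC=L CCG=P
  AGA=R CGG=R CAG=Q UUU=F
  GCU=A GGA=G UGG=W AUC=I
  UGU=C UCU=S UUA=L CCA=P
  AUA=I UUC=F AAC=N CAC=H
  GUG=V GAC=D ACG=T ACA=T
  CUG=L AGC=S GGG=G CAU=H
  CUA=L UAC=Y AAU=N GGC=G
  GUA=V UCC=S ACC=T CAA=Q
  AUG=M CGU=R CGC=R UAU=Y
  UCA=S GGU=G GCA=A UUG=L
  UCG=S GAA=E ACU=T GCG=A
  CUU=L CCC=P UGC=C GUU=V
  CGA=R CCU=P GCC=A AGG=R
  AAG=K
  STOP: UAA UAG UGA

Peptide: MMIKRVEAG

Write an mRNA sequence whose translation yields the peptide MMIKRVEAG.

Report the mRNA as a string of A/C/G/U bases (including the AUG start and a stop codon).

residue 1: M -> AUG (start codon)
residue 2: M -> AUG (only codon)
residue 3: I codons sorted = AUA,AUC,AUU -> pick first = AUA
residue 4: K codons sorted = AAA,AAG -> pick first = AAA
residue 5: R codons sorted = AGA,AGG,CGA,CGC,CGG,CGU -> pick first = AGA
residue 6: V codons sorted = GUA,GUC,GUG,GUU -> pick first = GUA
residue 7: E codons sorted = GAA,GAG -> pick first = GAA
residue 8: A codons sorted = GCA,GCC,GCG,GCU -> pick first = GCA
residue 9: G codons sorted = GGA,GGC,GGG,GGU -> pick first = GGA
terminator: stop codons sorted = UAA,UAG,UGA -> pick first = UAA

Answer: mRNA: AUGAUGAUAAAAAGAGUAGAAGCAGGAUAA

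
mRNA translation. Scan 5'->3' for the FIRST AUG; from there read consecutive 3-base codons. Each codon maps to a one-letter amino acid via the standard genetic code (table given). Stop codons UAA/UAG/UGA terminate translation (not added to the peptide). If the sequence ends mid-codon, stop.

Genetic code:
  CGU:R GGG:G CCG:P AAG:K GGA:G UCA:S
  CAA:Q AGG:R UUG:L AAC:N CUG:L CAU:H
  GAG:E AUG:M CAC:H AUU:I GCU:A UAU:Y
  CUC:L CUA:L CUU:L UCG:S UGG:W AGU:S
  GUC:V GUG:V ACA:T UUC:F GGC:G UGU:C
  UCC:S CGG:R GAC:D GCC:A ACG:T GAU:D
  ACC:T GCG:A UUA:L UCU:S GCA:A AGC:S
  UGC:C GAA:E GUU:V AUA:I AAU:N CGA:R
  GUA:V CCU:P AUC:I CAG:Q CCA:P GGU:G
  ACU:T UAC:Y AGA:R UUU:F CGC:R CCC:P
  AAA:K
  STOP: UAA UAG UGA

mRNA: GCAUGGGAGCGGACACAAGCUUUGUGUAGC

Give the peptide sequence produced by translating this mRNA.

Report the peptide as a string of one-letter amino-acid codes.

Answer: MGADTSFV

Derivation:
start AUG at pos 2
pos 2: AUG -> M; peptide=M
pos 5: GGA -> G; peptide=MG
pos 8: GCG -> A; peptide=MGA
pos 11: GAC -> D; peptide=MGAD
pos 14: ACA -> T; peptide=MGADT
pos 17: AGC -> S; peptide=MGADTS
pos 20: UUU -> F; peptide=MGADTSF
pos 23: GUG -> V; peptide=MGADTSFV
pos 26: UAG -> STOP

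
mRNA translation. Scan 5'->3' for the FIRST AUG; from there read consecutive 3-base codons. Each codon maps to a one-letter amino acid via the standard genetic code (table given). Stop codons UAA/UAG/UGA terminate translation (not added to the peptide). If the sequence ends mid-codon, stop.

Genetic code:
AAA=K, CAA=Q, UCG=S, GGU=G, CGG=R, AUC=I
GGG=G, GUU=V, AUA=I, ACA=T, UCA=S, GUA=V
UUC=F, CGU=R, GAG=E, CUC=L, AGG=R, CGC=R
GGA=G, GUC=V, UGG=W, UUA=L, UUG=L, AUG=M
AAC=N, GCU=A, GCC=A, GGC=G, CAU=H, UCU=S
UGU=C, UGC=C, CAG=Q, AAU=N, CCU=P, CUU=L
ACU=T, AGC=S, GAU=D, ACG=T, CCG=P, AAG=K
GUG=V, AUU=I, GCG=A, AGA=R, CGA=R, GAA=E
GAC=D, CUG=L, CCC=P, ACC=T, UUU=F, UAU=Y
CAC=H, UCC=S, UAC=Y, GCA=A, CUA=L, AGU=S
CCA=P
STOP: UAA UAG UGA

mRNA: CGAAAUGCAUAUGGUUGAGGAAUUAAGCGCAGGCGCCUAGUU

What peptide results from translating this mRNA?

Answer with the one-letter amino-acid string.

start AUG at pos 4
pos 4: AUG -> M; peptide=M
pos 7: CAU -> H; peptide=MH
pos 10: AUG -> M; peptide=MHM
pos 13: GUU -> V; peptide=MHMV
pos 16: GAG -> E; peptide=MHMVE
pos 19: GAA -> E; peptide=MHMVEE
pos 22: UUA -> L; peptide=MHMVEEL
pos 25: AGC -> S; peptide=MHMVEELS
pos 28: GCA -> A; peptide=MHMVEELSA
pos 31: GGC -> G; peptide=MHMVEELSAG
pos 34: GCC -> A; peptide=MHMVEELSAGA
pos 37: UAG -> STOP

Answer: MHMVEELSAGA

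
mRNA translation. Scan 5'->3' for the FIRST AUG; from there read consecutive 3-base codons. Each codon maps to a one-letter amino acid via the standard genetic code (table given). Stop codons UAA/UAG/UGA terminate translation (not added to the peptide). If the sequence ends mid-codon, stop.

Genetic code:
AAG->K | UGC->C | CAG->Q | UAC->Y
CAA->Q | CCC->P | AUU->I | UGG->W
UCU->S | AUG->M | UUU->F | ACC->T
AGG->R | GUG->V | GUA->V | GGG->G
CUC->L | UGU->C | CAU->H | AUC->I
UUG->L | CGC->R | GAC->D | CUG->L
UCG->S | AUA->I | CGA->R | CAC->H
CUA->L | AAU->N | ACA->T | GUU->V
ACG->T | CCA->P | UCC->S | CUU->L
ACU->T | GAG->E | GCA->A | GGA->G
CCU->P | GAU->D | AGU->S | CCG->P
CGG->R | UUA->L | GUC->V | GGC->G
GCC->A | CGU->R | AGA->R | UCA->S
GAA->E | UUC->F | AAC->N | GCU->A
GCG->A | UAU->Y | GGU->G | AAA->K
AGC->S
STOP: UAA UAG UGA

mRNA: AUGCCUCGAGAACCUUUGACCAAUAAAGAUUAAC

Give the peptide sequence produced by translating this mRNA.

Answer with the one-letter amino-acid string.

start AUG at pos 0
pos 0: AUG -> M; peptide=M
pos 3: CCU -> P; peptide=MP
pos 6: CGA -> R; peptide=MPR
pos 9: GAA -> E; peptide=MPRE
pos 12: CCU -> P; peptide=MPREP
pos 15: UUG -> L; peptide=MPREPL
pos 18: ACC -> T; peptide=MPREPLT
pos 21: AAU -> N; peptide=MPREPLTN
pos 24: AAA -> K; peptide=MPREPLTNK
pos 27: GAU -> D; peptide=MPREPLTNKD
pos 30: UAA -> STOP

Answer: MPREPLTNKD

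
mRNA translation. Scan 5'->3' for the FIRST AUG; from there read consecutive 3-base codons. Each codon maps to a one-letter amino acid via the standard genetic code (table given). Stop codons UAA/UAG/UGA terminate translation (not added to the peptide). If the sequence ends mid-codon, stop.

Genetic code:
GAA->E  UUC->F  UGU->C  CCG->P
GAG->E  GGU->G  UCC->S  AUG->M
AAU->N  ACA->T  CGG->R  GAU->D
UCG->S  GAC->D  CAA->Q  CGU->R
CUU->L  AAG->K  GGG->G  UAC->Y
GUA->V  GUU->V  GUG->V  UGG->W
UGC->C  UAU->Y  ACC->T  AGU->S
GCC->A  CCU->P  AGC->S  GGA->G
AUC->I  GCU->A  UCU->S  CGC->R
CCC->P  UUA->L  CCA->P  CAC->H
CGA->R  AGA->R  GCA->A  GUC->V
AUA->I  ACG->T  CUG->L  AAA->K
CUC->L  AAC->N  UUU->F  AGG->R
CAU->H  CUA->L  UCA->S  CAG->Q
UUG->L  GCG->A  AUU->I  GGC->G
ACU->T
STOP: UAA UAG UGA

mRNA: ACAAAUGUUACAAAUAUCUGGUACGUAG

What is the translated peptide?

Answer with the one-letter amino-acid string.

start AUG at pos 4
pos 4: AUG -> M; peptide=M
pos 7: UUA -> L; peptide=ML
pos 10: CAA -> Q; peptide=MLQ
pos 13: AUA -> I; peptide=MLQI
pos 16: UCU -> S; peptide=MLQIS
pos 19: GGU -> G; peptide=MLQISG
pos 22: ACG -> T; peptide=MLQISGT
pos 25: UAG -> STOP

Answer: MLQISGT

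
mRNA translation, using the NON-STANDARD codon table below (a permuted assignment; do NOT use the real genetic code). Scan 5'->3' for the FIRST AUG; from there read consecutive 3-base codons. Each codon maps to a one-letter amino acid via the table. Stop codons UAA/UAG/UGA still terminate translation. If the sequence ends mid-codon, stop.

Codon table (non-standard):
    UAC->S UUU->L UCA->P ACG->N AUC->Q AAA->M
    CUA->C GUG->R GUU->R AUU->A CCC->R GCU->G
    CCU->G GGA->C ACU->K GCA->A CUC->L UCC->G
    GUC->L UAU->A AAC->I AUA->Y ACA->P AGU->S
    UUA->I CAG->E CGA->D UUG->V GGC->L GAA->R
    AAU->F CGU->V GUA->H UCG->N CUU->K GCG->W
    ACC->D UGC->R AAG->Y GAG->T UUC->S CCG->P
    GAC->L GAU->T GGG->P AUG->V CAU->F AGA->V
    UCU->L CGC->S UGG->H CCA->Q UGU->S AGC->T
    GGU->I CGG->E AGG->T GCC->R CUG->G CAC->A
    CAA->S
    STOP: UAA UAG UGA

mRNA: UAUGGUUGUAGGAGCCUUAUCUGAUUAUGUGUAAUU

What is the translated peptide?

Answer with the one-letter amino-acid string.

Answer: VRHCRILTAR

Derivation:
start AUG at pos 1
pos 1: AUG -> V; peptide=V
pos 4: GUU -> R; peptide=VR
pos 7: GUA -> H; peptide=VRH
pos 10: GGA -> C; peptide=VRHC
pos 13: GCC -> R; peptide=VRHCR
pos 16: UUA -> I; peptide=VRHCRI
pos 19: UCU -> L; peptide=VRHCRIL
pos 22: GAU -> T; peptide=VRHCRILT
pos 25: UAU -> A; peptide=VRHCRILTA
pos 28: GUG -> R; peptide=VRHCRILTAR
pos 31: UAA -> STOP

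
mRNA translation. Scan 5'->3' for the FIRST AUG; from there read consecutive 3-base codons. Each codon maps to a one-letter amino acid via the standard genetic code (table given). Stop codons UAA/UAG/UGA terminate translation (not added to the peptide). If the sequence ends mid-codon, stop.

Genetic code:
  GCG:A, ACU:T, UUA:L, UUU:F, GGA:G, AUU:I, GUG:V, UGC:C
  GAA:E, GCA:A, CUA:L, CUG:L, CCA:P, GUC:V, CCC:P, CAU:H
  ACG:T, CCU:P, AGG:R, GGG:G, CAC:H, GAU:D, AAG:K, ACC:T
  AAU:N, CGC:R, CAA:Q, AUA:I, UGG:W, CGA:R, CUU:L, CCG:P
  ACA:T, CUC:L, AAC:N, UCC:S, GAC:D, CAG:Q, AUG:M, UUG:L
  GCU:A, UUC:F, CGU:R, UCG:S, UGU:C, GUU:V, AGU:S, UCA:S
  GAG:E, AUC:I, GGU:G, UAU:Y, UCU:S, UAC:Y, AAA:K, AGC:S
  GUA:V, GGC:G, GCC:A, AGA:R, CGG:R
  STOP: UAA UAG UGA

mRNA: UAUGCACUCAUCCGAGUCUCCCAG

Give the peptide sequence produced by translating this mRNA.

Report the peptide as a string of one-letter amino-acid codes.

Answer: MHSSESP

Derivation:
start AUG at pos 1
pos 1: AUG -> M; peptide=M
pos 4: CAC -> H; peptide=MH
pos 7: UCA -> S; peptide=MHS
pos 10: UCC -> S; peptide=MHSS
pos 13: GAG -> E; peptide=MHSSE
pos 16: UCU -> S; peptide=MHSSES
pos 19: CCC -> P; peptide=MHSSESP
pos 22: only 2 nt remain (<3), stop (end of mRNA)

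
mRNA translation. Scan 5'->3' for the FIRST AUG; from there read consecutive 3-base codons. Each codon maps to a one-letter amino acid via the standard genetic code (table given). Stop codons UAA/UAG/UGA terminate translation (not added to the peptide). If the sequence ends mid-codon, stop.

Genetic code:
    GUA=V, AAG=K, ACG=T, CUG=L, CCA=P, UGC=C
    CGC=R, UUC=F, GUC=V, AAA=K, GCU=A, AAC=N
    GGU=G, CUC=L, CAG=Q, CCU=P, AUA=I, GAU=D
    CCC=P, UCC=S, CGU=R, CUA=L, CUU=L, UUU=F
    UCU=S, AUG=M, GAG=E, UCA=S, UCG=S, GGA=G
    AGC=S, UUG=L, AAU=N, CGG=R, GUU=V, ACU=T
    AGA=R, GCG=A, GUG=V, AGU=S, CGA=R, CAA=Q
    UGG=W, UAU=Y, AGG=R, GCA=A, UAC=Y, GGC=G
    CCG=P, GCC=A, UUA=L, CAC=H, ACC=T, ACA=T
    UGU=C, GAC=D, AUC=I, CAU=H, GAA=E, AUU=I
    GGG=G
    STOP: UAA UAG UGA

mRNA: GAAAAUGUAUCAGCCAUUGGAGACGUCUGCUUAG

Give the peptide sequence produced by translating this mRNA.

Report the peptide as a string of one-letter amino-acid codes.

Answer: MYQPLETSA

Derivation:
start AUG at pos 4
pos 4: AUG -> M; peptide=M
pos 7: UAU -> Y; peptide=MY
pos 10: CAG -> Q; peptide=MYQ
pos 13: CCA -> P; peptide=MYQP
pos 16: UUG -> L; peptide=MYQPL
pos 19: GAG -> E; peptide=MYQPLE
pos 22: ACG -> T; peptide=MYQPLET
pos 25: UCU -> S; peptide=MYQPLETS
pos 28: GCU -> A; peptide=MYQPLETSA
pos 31: UAG -> STOP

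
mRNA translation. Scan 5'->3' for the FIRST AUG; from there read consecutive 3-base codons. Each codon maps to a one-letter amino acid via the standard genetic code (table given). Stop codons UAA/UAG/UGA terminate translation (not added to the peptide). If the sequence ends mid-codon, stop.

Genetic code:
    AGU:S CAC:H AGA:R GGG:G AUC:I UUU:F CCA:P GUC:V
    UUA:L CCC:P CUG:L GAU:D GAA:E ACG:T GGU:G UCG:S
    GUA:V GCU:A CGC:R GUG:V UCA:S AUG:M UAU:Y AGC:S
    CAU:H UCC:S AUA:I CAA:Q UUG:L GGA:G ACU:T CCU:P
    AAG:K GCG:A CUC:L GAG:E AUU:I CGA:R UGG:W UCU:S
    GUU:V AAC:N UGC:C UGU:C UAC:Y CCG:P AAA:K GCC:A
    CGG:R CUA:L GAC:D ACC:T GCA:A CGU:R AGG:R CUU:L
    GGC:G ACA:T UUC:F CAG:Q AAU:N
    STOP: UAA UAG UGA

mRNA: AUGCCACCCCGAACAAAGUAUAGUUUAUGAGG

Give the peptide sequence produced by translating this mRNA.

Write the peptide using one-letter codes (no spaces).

Answer: MPPRTKYSL

Derivation:
start AUG at pos 0
pos 0: AUG -> M; peptide=M
pos 3: CCA -> P; peptide=MP
pos 6: CCC -> P; peptide=MPP
pos 9: CGA -> R; peptide=MPPR
pos 12: ACA -> T; peptide=MPPRT
pos 15: AAG -> K; peptide=MPPRTK
pos 18: UAU -> Y; peptide=MPPRTKY
pos 21: AGU -> S; peptide=MPPRTKYS
pos 24: UUA -> L; peptide=MPPRTKYSL
pos 27: UGA -> STOP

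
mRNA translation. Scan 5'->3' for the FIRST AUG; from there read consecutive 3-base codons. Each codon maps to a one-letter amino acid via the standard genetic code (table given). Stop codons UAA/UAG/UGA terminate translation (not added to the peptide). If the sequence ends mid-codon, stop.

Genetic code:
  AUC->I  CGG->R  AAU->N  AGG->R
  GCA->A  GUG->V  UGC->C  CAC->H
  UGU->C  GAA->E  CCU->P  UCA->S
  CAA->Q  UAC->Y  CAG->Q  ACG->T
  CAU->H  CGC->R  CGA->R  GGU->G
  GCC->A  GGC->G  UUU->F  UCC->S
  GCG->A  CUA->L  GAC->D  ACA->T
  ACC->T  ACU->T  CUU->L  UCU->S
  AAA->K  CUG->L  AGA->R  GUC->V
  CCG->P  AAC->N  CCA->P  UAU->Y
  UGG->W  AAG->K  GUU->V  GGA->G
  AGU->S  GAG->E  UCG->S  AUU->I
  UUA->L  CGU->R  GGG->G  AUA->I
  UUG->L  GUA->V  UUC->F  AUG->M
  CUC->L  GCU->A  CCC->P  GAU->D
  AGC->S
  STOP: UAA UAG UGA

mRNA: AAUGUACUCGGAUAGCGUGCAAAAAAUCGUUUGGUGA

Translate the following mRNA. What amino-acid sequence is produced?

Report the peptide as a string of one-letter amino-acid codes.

start AUG at pos 1
pos 1: AUG -> M; peptide=M
pos 4: UAC -> Y; peptide=MY
pos 7: UCG -> S; peptide=MYS
pos 10: GAU -> D; peptide=MYSD
pos 13: AGC -> S; peptide=MYSDS
pos 16: GUG -> V; peptide=MYSDSV
pos 19: CAA -> Q; peptide=MYSDSVQ
pos 22: AAA -> K; peptide=MYSDSVQK
pos 25: AUC -> I; peptide=MYSDSVQKI
pos 28: GUU -> V; peptide=MYSDSVQKIV
pos 31: UGG -> W; peptide=MYSDSVQKIVW
pos 34: UGA -> STOP

Answer: MYSDSVQKIVW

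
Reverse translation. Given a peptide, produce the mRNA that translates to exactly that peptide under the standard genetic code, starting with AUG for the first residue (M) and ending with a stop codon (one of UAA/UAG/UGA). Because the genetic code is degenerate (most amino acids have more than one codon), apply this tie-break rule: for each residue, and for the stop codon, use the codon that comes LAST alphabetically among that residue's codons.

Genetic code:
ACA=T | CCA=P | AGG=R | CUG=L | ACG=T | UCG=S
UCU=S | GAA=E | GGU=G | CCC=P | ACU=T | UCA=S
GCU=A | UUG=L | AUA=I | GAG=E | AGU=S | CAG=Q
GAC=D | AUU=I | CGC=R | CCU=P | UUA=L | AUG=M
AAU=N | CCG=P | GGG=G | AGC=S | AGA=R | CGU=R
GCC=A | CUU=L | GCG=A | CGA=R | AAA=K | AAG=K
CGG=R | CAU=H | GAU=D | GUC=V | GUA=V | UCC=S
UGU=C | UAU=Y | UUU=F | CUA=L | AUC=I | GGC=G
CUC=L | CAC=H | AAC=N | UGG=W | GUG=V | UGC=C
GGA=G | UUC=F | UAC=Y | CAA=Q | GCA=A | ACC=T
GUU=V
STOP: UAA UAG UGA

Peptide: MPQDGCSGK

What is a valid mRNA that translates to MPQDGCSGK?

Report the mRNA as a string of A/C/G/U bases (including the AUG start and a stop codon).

residue 1: M -> AUG (start codon)
residue 2: P codons sorted = CCA,CCC,CCG,CCU -> pick last = CCU
residue 3: Q codons sorted = CAA,CAG -> pick last = CAG
residue 4: D codons sorted = GAC,GAU -> pick last = GAU
residue 5: G codons sorted = GGA,GGC,GGG,GGU -> pick last = GGU
residue 6: C codons sorted = UGC,UGU -> pick last = UGU
residue 7: S codons sorted = AGC,AGU,UCA,UCC,UCG,UCU -> pick last = UCU
residue 8: G codons sorted = GGA,GGC,GGG,GGU -> pick last = GGU
residue 9: K codons sorted = AAA,AAG -> pick last = AAG
terminator: stop codons sorted = UAA,UAG,UGA -> pick last = UGA

Answer: mRNA: AUGCCUCAGGAUGGUUGUUCUGGUAAGUGA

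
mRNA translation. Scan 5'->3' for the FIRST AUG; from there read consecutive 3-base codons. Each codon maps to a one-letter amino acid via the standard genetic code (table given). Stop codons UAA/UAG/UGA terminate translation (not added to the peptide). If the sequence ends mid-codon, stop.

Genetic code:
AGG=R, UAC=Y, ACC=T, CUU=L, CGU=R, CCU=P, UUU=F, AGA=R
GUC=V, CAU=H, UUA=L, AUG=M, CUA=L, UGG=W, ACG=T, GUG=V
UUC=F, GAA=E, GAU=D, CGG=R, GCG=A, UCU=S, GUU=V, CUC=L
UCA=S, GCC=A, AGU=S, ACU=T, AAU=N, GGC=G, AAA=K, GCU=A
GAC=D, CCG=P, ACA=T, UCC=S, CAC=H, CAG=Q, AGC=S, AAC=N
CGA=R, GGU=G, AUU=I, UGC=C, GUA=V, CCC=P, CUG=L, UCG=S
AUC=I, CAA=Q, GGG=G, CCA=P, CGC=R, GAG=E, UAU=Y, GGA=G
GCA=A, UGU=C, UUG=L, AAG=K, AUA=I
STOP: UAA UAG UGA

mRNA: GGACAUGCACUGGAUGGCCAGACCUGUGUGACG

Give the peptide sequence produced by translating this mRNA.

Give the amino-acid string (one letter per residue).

start AUG at pos 4
pos 4: AUG -> M; peptide=M
pos 7: CAC -> H; peptide=MH
pos 10: UGG -> W; peptide=MHW
pos 13: AUG -> M; peptide=MHWM
pos 16: GCC -> A; peptide=MHWMA
pos 19: AGA -> R; peptide=MHWMAR
pos 22: CCU -> P; peptide=MHWMARP
pos 25: GUG -> V; peptide=MHWMARPV
pos 28: UGA -> STOP

Answer: MHWMARPV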